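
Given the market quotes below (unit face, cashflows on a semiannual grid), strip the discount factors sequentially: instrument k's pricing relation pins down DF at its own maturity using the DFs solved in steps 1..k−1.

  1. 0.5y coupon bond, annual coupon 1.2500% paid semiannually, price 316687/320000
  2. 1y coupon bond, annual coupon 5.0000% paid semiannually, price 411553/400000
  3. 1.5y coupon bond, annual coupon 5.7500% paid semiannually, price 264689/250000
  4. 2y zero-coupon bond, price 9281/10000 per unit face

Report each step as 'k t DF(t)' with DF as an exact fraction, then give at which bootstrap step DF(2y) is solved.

1 1/2 1967/2000
2 1 4899/5000
3 3/2 9743/10000
4 2 9281/10000
DF(2y) is solved at step 4

step 1 [0.5y] bond c/2=1/160: DF=(316687/320000 − 1/160·(0))/(1+1/160) = 1967/2000 ≈ 0.983500
step 2 [1y] bond c/2=1/40: DF=(411553/400000 − 1/40·(0.983500))/(1+1/40) = 4899/5000 ≈ 0.979800
step 3 [1.5y] bond c/2=23/800: DF=(264689/250000 − 23/800·(0.983500+0.979800))/(1+23/800) = 9743/10000 ≈ 0.974300
step 4 [2y] zero: DF = P = 9281/10000 ≈ 0.928100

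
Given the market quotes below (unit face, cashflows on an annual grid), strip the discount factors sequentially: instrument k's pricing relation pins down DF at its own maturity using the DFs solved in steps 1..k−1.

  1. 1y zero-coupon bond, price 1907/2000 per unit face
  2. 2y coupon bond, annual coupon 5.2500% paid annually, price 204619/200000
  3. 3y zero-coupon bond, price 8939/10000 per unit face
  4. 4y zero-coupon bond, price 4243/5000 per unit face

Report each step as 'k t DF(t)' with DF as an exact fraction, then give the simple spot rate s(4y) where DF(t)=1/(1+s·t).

1 1 1907/2000
2 2 1849/2000
3 3 8939/10000
4 4 4243/5000
s(4y) = (1/(4243/5000) − 1)/(4) = 757/16972 ≈ 4.4603%

step 1 [1y] zero: DF = P = 1907/2000 ≈ 0.953500
step 2 [2y] bond c/1=21/400: DF=(204619/200000 − 21/400·(0.953500))/(1+21/400) = 1849/2000 ≈ 0.924500
step 3 [3y] zero: DF = P = 8939/10000 ≈ 0.893900
step 4 [4y] zero: DF = P = 4243/5000 ≈ 0.848600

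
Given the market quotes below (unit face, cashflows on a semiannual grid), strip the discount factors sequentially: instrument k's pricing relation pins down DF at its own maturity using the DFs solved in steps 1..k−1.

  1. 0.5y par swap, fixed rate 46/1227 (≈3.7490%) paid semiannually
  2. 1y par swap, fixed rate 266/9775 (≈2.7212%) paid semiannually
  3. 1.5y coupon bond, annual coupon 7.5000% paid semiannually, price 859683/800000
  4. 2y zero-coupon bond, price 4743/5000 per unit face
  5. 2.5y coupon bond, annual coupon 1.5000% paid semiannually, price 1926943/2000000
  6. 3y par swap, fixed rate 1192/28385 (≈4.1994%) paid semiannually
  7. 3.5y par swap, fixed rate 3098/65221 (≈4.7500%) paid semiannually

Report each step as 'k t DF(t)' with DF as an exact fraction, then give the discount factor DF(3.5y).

step 1 [0.5y] swap r/2=23/1227: DF=(1 − 23/1227·(0))/(1+23/1227) = 1227/1250 ≈ 0.981600
step 2 [1y] swap r/2=133/9775: DF=(1 − 133/9775·(0.981600))/(1+133/9775) = 4867/5000 ≈ 0.973400
step 3 [1.5y] bond c/2=3/80: DF=(859683/800000 − 3/80·(0.981600+0.973400))/(1+3/80) = 9651/10000 ≈ 0.965100
step 4 [2y] zero: DF = P = 4743/5000 ≈ 0.948600
step 5 [2.5y] bond c/2=3/400: DF=(1926943/2000000 − 3/400·(0.981600+0.973400+0.965100+0.948600))/(1+3/400) = 371/400 ≈ 0.927500
step 6 [3y] swap r/2=596/28385: DF=(1 − 596/28385·(0.981600+0.973400+0.965100+0.948600+0.927500))/(1+596/28385) = 1101/1250 ≈ 0.880800
step 7 [3.5y] swap r/2=1549/65221: DF=(1 − 1549/65221·(0.981600+0.973400+0.965100+0.948600+0.927500+0.880800))/(1+1549/65221) = 8451/10000 ≈ 0.845100

1 1/2 1227/1250
2 1 4867/5000
3 3/2 9651/10000
4 2 4743/5000
5 5/2 371/400
6 3 1101/1250
7 7/2 8451/10000
DF(3.5y) = 8451/10000 ≈ 0.845100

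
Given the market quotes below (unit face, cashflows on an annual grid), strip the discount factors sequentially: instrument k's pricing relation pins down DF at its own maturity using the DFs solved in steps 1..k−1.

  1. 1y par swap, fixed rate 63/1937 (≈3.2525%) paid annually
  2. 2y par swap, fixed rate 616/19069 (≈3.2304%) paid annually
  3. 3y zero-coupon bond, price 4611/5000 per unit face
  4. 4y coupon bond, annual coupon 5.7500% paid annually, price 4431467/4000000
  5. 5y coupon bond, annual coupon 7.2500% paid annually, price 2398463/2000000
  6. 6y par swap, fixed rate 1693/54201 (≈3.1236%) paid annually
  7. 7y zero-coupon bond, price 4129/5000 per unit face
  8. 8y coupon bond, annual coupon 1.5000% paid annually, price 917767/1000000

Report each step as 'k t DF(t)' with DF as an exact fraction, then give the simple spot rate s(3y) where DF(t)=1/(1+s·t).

1 1 1937/2000
2 2 1173/1250
3 3 4611/5000
4 4 4469/5000
5 5 1733/2000
6 6 8307/10000
7 7 4129/5000
8 8 8119/10000
s(3y) = (1/(4611/5000) − 1)/(3) = 389/13833 ≈ 2.8121%

step 1 [1y] swap r/1=63/1937: DF=(1 − 63/1937·(0))/(1+63/1937) = 1937/2000 ≈ 0.968500
step 2 [2y] swap r/1=616/19069: DF=(1 − 616/19069·(0.968500))/(1+616/19069) = 1173/1250 ≈ 0.938400
step 3 [3y] zero: DF = P = 4611/5000 ≈ 0.922200
step 4 [4y] bond c/1=23/400: DF=(4431467/4000000 − 23/400·(0.968500+0.938400+0.922200))/(1+23/400) = 4469/5000 ≈ 0.893800
step 5 [5y] bond c/1=29/400: DF=(2398463/2000000 − 29/400·(0.968500+0.938400+0.922200+0.893800))/(1+29/400) = 1733/2000 ≈ 0.866500
step 6 [6y] swap r/1=1693/54201: DF=(1 − 1693/54201·(0.968500+0.938400+0.922200+0.893800+0.866500))/(1+1693/54201) = 8307/10000 ≈ 0.830700
step 7 [7y] zero: DF = P = 4129/5000 ≈ 0.825800
step 8 [8y] bond c/1=3/200: DF=(917767/1000000 − 3/200·(0.968500+0.938400+0.922200+0.893800+0.866500+0.830700+0.825800))/(1+3/200) = 8119/10000 ≈ 0.811900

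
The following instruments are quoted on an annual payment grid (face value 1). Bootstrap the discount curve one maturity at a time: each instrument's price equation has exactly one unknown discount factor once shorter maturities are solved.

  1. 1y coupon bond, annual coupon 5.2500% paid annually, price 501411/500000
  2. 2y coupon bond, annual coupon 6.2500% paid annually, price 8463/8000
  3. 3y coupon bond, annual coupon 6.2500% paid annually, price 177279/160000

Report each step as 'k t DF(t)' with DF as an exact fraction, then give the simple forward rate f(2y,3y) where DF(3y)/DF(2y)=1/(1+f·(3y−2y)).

1 1 1191/1250
2 2 2349/2500
3 3 1863/2000
f(2y,3y) = ((2349/2500)/(1863/2000) − 1)/(1) = 1/115 ≈ 0.8696%

step 1 [1y] bond c/1=21/400: DF=(501411/500000 − 21/400·(0))/(1+21/400) = 1191/1250 ≈ 0.952800
step 2 [2y] bond c/1=1/16: DF=(8463/8000 − 1/16·(0.952800))/(1+1/16) = 2349/2500 ≈ 0.939600
step 3 [3y] bond c/1=1/16: DF=(177279/160000 − 1/16·(0.952800+0.939600))/(1+1/16) = 1863/2000 ≈ 0.931500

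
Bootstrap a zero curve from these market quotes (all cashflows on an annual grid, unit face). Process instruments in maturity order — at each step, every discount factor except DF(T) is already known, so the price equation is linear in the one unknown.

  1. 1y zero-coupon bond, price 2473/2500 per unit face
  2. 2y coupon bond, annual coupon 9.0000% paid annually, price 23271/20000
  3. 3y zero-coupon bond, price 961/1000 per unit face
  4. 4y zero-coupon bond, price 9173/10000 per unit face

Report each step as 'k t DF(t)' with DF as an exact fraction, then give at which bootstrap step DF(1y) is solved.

step 1 [1y] zero: DF = P = 2473/2500 ≈ 0.989200
step 2 [2y] bond c/1=9/100: DF=(23271/20000 − 9/100·(0.989200))/(1+9/100) = 4929/5000 ≈ 0.985800
step 3 [3y] zero: DF = P = 961/1000 ≈ 0.961000
step 4 [4y] zero: DF = P = 9173/10000 ≈ 0.917300

1 1 2473/2500
2 2 4929/5000
3 3 961/1000
4 4 9173/10000
DF(1y) is solved at step 1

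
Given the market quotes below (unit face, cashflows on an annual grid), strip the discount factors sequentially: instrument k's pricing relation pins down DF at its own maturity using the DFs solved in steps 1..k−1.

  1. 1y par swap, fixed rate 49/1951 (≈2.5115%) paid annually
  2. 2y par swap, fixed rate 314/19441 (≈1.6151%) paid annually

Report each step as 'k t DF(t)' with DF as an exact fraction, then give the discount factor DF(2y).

1 1 1951/2000
2 2 4843/5000
DF(2y) = 4843/5000 ≈ 0.968600

step 1 [1y] swap r/1=49/1951: DF=(1 − 49/1951·(0))/(1+49/1951) = 1951/2000 ≈ 0.975500
step 2 [2y] swap r/1=314/19441: DF=(1 − 314/19441·(0.975500))/(1+314/19441) = 4843/5000 ≈ 0.968600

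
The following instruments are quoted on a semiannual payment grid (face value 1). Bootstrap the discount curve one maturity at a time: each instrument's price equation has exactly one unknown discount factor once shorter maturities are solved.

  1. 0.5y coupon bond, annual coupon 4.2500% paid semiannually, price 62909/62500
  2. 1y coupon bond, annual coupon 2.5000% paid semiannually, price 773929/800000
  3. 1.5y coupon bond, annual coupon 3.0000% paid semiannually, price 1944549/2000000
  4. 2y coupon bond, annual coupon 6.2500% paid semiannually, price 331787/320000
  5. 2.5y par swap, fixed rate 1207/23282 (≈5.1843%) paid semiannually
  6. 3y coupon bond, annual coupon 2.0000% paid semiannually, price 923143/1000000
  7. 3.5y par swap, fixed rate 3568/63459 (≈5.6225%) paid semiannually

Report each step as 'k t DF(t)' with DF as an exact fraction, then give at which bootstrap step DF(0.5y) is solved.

step 1 [0.5y] bond c/2=17/800: DF=(62909/62500 − 17/800·(0))/(1+17/800) = 616/625 ≈ 0.985600
step 2 [1y] bond c/2=1/80: DF=(773929/800000 − 1/80·(0.985600))/(1+1/80) = 9433/10000 ≈ 0.943300
step 3 [1.5y] bond c/2=3/200: DF=(1944549/2000000 − 3/200·(0.985600+0.943300))/(1+3/200) = 4647/5000 ≈ 0.929400
step 4 [2y] bond c/2=1/32: DF=(331787/320000 − 1/32·(0.985600+0.943300+0.929400))/(1+1/32) = 2297/2500 ≈ 0.918800
step 5 [2.5y] swap r/2=1207/46564: DF=(1 − 1207/46564·(0.985600+0.943300+0.929400+0.918800))/(1+1207/46564) = 8793/10000 ≈ 0.879300
step 6 [3y] bond c/2=1/100: DF=(923143/1000000 − 1/100·(0.985600+0.943300+0.929400+0.918800+0.879300))/(1+1/100) = 8679/10000 ≈ 0.867900
step 7 [3.5y] swap r/2=1784/63459: DF=(1 − 1784/63459·(0.985600+0.943300+0.929400+0.918800+0.879300+0.867900))/(1+1784/63459) = 1027/1250 ≈ 0.821600

1 1/2 616/625
2 1 9433/10000
3 3/2 4647/5000
4 2 2297/2500
5 5/2 8793/10000
6 3 8679/10000
7 7/2 1027/1250
DF(0.5y) is solved at step 1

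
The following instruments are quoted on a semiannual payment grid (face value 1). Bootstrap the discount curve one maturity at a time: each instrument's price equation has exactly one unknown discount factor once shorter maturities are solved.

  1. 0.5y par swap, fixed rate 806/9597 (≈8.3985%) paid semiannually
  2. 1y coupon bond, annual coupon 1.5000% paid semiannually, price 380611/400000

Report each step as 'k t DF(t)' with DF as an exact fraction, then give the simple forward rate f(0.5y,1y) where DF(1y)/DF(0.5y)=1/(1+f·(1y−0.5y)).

step 1 [0.5y] swap r/2=403/9597: DF=(1 − 403/9597·(0))/(1+403/9597) = 9597/10000 ≈ 0.959700
step 2 [1y] bond c/2=3/400: DF=(380611/400000 − 3/400·(0.959700))/(1+3/400) = 9373/10000 ≈ 0.937300

1 1/2 9597/10000
2 1 9373/10000
f(0.5y,1y) = ((9597/10000)/(9373/10000) − 1)/(1/2) = 64/1339 ≈ 4.7797%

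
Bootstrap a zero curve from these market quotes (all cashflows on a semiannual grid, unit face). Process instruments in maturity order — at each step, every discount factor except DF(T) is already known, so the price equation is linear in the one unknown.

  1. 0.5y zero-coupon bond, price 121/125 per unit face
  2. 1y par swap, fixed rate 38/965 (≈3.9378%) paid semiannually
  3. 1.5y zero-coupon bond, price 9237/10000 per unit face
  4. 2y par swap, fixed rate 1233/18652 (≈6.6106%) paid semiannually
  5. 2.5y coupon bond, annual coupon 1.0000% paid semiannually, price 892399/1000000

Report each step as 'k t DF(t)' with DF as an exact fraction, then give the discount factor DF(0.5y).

1 1/2 121/125
2 1 481/500
3 3/2 9237/10000
4 2 8767/10000
5 5/2 4347/5000
DF(0.5y) = 121/125 ≈ 0.968000

step 1 [0.5y] zero: DF = P = 121/125 ≈ 0.968000
step 2 [1y] swap r/2=19/965: DF=(1 − 19/965·(0.968000))/(1+19/965) = 481/500 ≈ 0.962000
step 3 [1.5y] zero: DF = P = 9237/10000 ≈ 0.923700
step 4 [2y] swap r/2=1233/37304: DF=(1 − 1233/37304·(0.968000+0.962000+0.923700))/(1+1233/37304) = 8767/10000 ≈ 0.876700
step 5 [2.5y] bond c/2=1/200: DF=(892399/1000000 − 1/200·(0.968000+0.962000+0.923700+0.876700))/(1+1/200) = 4347/5000 ≈ 0.869400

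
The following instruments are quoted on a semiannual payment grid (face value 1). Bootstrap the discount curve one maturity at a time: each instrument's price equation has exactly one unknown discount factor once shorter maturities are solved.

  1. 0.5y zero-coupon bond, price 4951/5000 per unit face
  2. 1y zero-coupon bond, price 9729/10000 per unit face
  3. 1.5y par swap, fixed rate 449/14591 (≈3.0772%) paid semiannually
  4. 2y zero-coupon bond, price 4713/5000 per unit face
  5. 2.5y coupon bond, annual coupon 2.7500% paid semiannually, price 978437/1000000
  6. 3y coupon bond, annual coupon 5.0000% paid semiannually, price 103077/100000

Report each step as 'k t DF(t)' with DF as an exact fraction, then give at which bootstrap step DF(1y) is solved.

step 1 [0.5y] zero: DF = P = 4951/5000 ≈ 0.990200
step 2 [1y] zero: DF = P = 9729/10000 ≈ 0.972900
step 3 [1.5y] swap r/2=449/29182: DF=(1 − 449/29182·(0.990200+0.972900))/(1+449/29182) = 9551/10000 ≈ 0.955100
step 4 [2y] zero: DF = P = 4713/5000 ≈ 0.942600
step 5 [2.5y] bond c/2=11/800: DF=(978437/1000000 − 11/800·(0.990200+0.972900+0.955100+0.942600))/(1+11/800) = 1141/1250 ≈ 0.912800
step 6 [3y] bond c/2=1/40: DF=(103077/100000 − 1/40·(0.990200+0.972900+0.955100+0.942600+0.912800))/(1+1/40) = 2223/2500 ≈ 0.889200

1 1/2 4951/5000
2 1 9729/10000
3 3/2 9551/10000
4 2 4713/5000
5 5/2 1141/1250
6 3 2223/2500
DF(1y) is solved at step 2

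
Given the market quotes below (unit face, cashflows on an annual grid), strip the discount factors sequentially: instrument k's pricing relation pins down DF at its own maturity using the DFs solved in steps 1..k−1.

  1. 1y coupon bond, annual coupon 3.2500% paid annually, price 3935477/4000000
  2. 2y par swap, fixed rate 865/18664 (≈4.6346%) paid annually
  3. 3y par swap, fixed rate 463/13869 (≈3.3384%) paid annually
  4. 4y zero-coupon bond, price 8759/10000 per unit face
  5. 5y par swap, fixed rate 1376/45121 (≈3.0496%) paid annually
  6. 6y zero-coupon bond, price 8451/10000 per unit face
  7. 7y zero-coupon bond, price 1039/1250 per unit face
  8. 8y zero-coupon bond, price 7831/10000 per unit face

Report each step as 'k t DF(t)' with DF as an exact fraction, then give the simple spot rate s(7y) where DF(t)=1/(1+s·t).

step 1 [1y] bond c/1=13/400: DF=(3935477/4000000 − 13/400·(0))/(1+13/400) = 9529/10000 ≈ 0.952900
step 2 [2y] swap r/1=865/18664: DF=(1 − 865/18664·(0.952900))/(1+865/18664) = 1827/2000 ≈ 0.913500
step 3 [3y] swap r/1=463/13869: DF=(1 − 463/13869·(0.952900+0.913500))/(1+463/13869) = 4537/5000 ≈ 0.907400
step 4 [4y] zero: DF = P = 8759/10000 ≈ 0.875900
step 5 [5y] swap r/1=1376/45121: DF=(1 − 1376/45121·(0.952900+0.913500+0.907400+0.875900))/(1+1376/45121) = 539/625 ≈ 0.862400
step 6 [6y] zero: DF = P = 8451/10000 ≈ 0.845100
step 7 [7y] zero: DF = P = 1039/1250 ≈ 0.831200
step 8 [8y] zero: DF = P = 7831/10000 ≈ 0.783100

1 1 9529/10000
2 2 1827/2000
3 3 4537/5000
4 4 8759/10000
5 5 539/625
6 6 8451/10000
7 7 1039/1250
8 8 7831/10000
s(7y) = (1/(1039/1250) − 1)/(7) = 211/7273 ≈ 2.9011%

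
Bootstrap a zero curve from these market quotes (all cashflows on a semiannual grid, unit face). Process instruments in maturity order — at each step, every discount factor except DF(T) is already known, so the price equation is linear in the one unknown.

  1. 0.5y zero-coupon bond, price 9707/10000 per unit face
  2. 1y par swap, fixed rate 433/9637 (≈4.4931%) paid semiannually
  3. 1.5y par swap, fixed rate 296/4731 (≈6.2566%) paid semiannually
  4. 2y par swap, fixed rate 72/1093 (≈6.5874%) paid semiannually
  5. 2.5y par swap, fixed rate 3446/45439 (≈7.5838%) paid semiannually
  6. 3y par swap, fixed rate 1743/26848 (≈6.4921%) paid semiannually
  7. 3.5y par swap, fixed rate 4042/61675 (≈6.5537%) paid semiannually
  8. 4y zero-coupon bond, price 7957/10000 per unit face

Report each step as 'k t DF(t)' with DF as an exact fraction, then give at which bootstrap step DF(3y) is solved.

1 1/2 9707/10000
2 1 9567/10000
3 3/2 1139/1250
4 2 1097/1250
5 5/2 8277/10000
6 3 8257/10000
7 7/2 7979/10000
8 4 7957/10000
DF(3y) is solved at step 6

step 1 [0.5y] zero: DF = P = 9707/10000 ≈ 0.970700
step 2 [1y] swap r/2=433/19274: DF=(1 − 433/19274·(0.970700))/(1+433/19274) = 9567/10000 ≈ 0.956700
step 3 [1.5y] swap r/2=148/4731: DF=(1 − 148/4731·(0.970700+0.956700))/(1+148/4731) = 1139/1250 ≈ 0.911200
step 4 [2y] swap r/2=36/1093: DF=(1 − 36/1093·(0.970700+0.956700+0.911200))/(1+36/1093) = 1097/1250 ≈ 0.877600
step 5 [2.5y] swap r/2=1723/45439: DF=(1 − 1723/45439·(0.970700+0.956700+0.911200+0.877600))/(1+1723/45439) = 8277/10000 ≈ 0.827700
step 6 [3y] swap r/2=1743/53696: DF=(1 − 1743/53696·(0.970700+0.956700+0.911200+0.877600+0.827700))/(1+1743/53696) = 8257/10000 ≈ 0.825700
step 7 [3.5y] swap r/2=2021/61675: DF=(1 − 2021/61675·(0.970700+0.956700+0.911200+0.877600+0.827700+0.825700))/(1+2021/61675) = 7979/10000 ≈ 0.797900
step 8 [4y] zero: DF = P = 7957/10000 ≈ 0.795700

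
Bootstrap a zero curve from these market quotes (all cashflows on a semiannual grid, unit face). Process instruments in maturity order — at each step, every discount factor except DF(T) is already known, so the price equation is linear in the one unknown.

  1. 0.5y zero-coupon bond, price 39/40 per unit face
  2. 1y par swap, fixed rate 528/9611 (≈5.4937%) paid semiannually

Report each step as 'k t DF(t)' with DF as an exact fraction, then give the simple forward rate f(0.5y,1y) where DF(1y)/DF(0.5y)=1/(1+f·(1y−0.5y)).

1 1/2 39/40
2 1 592/625
f(0.5y,1y) = ((39/40)/(592/625) − 1)/(1/2) = 139/2368 ≈ 5.8699%

step 1 [0.5y] zero: DF = P = 39/40 ≈ 0.975000
step 2 [1y] swap r/2=264/9611: DF=(1 − 264/9611·(0.975000))/(1+264/9611) = 592/625 ≈ 0.947200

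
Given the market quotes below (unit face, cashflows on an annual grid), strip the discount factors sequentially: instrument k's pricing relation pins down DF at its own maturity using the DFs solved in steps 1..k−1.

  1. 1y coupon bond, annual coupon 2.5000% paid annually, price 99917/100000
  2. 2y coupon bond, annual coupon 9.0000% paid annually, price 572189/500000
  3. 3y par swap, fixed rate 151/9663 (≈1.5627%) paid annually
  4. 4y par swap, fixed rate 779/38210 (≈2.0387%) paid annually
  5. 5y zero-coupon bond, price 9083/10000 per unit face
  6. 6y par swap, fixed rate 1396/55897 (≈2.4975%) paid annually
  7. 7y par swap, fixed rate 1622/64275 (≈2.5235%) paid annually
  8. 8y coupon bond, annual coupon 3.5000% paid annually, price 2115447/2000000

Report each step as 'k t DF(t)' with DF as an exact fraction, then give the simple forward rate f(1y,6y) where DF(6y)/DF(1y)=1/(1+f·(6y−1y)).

step 1 [1y] bond c/1=1/40: DF=(99917/100000 − 1/40·(0))/(1+1/40) = 2437/2500 ≈ 0.974800
step 2 [2y] bond c/1=9/100: DF=(572189/500000 − 9/100·(0.974800))/(1+9/100) = 4847/5000 ≈ 0.969400
step 3 [3y] swap r/1=151/9663: DF=(1 − 151/9663·(0.974800+0.969400))/(1+151/9663) = 9547/10000 ≈ 0.954700
step 4 [4y] swap r/1=779/38210: DF=(1 − 779/38210·(0.974800+0.969400+0.954700))/(1+779/38210) = 9221/10000 ≈ 0.922100
step 5 [5y] zero: DF = P = 9083/10000 ≈ 0.908300
step 6 [6y] swap r/1=1396/55897: DF=(1 − 1396/55897·(0.974800+0.969400+0.954700+0.922100+0.908300))/(1+1396/55897) = 2151/2500 ≈ 0.860400
step 7 [7y] swap r/1=1622/64275: DF=(1 − 1622/64275·(0.974800+0.969400+0.954700+0.922100+0.908300+0.860400))/(1+1622/64275) = 4189/5000 ≈ 0.837800
step 8 [8y] bond c/1=7/200: DF=(2115447/2000000 − 7/200·(0.974800+0.969400+0.954700+0.922100+0.908300+0.860400+0.837800))/(1+7/200) = 4023/5000 ≈ 0.804600

1 1 2437/2500
2 2 4847/5000
3 3 9547/10000
4 4 9221/10000
5 5 9083/10000
6 6 2151/2500
7 7 4189/5000
8 8 4023/5000
f(1y,6y) = ((2437/2500)/(2151/2500) − 1)/(5) = 286/10755 ≈ 2.6592%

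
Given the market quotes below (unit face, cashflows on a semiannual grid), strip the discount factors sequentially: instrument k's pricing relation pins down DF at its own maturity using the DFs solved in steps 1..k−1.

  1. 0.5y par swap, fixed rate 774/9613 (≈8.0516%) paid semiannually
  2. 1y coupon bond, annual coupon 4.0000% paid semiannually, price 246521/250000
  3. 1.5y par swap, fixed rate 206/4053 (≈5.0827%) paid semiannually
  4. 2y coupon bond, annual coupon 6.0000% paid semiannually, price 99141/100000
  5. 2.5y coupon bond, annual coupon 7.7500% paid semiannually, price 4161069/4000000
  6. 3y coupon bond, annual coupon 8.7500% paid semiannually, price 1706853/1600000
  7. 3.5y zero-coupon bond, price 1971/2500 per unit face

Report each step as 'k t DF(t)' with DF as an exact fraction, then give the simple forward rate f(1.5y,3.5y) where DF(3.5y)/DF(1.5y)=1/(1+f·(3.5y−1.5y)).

1 1/2 9613/10000
2 1 9479/10000
3 3/2 9279/10000
4 2 8799/10000
5 5/2 2157/2500
6 3 8301/10000
7 7/2 1971/2500
f(1.5y,3.5y) = ((9279/10000)/(1971/2500) − 1)/(2) = 155/1752 ≈ 8.8470%

step 1 [0.5y] swap r/2=387/9613: DF=(1 − 387/9613·(0))/(1+387/9613) = 9613/10000 ≈ 0.961300
step 2 [1y] bond c/2=1/50: DF=(246521/250000 − 1/50·(0.961300))/(1+1/50) = 9479/10000 ≈ 0.947900
step 3 [1.5y] swap r/2=103/4053: DF=(1 − 103/4053·(0.961300+0.947900))/(1+103/4053) = 9279/10000 ≈ 0.927900
step 4 [2y] bond c/2=3/100: DF=(99141/100000 − 3/100·(0.961300+0.947900+0.927900))/(1+3/100) = 8799/10000 ≈ 0.879900
step 5 [2.5y] bond c/2=31/800: DF=(4161069/4000000 − 31/800·(0.961300+0.947900+0.927900+0.879900))/(1+31/800) = 2157/2500 ≈ 0.862800
step 6 [3y] bond c/2=7/160: DF=(1706853/1600000 − 7/160·(0.961300+0.947900+0.927900+0.879900+0.862800))/(1+7/160) = 8301/10000 ≈ 0.830100
step 7 [3.5y] zero: DF = P = 1971/2500 ≈ 0.788400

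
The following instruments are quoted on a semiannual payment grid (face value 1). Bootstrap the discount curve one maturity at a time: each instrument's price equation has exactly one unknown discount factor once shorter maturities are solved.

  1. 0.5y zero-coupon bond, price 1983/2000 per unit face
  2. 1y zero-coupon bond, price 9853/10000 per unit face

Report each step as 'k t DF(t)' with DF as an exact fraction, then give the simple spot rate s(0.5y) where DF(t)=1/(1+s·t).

1 1/2 1983/2000
2 1 9853/10000
s(0.5y) = (1/(1983/2000) − 1)/(1/2) = 34/1983 ≈ 1.7146%

step 1 [0.5y] zero: DF = P = 1983/2000 ≈ 0.991500
step 2 [1y] zero: DF = P = 9853/10000 ≈ 0.985300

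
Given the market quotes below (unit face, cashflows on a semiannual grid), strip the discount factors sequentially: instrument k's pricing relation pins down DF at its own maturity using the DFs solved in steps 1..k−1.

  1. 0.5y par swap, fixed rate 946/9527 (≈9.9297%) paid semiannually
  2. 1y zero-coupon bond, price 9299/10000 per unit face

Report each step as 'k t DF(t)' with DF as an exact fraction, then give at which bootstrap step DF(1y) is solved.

step 1 [0.5y] swap r/2=473/9527: DF=(1 − 473/9527·(0))/(1+473/9527) = 9527/10000 ≈ 0.952700
step 2 [1y] zero: DF = P = 9299/10000 ≈ 0.929900

1 1/2 9527/10000
2 1 9299/10000
DF(1y) is solved at step 2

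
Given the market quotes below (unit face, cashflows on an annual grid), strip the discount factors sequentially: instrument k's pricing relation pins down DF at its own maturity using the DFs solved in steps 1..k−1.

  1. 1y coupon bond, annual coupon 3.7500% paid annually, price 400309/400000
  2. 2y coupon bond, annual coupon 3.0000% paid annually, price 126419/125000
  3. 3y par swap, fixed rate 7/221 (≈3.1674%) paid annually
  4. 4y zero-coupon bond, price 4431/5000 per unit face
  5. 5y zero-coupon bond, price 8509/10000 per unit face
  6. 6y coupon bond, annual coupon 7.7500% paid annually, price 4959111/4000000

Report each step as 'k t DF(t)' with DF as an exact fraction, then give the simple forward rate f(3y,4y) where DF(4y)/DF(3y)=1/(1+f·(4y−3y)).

step 1 [1y] bond c/1=3/80: DF=(400309/400000 − 3/80·(0))/(1+3/80) = 4823/5000 ≈ 0.964600
step 2 [2y] bond c/1=3/100: DF=(126419/125000 − 3/100·(0.964600))/(1+3/100) = 4769/5000 ≈ 0.953800
step 3 [3y] swap r/1=7/221: DF=(1 − 7/221·(0.964600+0.953800))/(1+7/221) = 569/625 ≈ 0.910400
step 4 [4y] zero: DF = P = 4431/5000 ≈ 0.886200
step 5 [5y] zero: DF = P = 8509/10000 ≈ 0.850900
step 6 [6y] bond c/1=31/400: DF=(4959111/4000000 − 31/400·(0.964600+0.953800+0.910400+0.886200+0.850900))/(1+31/400) = 4111/5000 ≈ 0.822200

1 1 4823/5000
2 2 4769/5000
3 3 569/625
4 4 4431/5000
5 5 8509/10000
6 6 4111/5000
f(3y,4y) = ((569/625)/(4431/5000) − 1)/(1) = 121/4431 ≈ 2.7308%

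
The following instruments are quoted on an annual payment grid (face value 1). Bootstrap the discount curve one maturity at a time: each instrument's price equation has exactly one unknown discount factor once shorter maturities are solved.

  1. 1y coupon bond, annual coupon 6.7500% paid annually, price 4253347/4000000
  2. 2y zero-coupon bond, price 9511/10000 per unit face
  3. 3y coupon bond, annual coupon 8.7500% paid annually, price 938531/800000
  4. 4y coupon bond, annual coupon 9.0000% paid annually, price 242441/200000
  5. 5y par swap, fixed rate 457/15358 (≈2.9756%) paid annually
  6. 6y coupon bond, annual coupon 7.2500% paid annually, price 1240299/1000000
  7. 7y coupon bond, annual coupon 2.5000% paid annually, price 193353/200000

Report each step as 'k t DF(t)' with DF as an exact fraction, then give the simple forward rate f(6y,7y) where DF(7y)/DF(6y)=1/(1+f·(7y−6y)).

step 1 [1y] bond c/1=27/400: DF=(4253347/4000000 − 27/400·(0))/(1+27/400) = 9961/10000 ≈ 0.996100
step 2 [2y] zero: DF = P = 9511/10000 ≈ 0.951100
step 3 [3y] bond c/1=7/80: DF=(938531/800000 − 7/80·(0.996100+0.951100))/(1+7/80) = 9221/10000 ≈ 0.922100
step 4 [4y] bond c/1=9/100: DF=(242441/200000 − 9/100·(0.996100+0.951100+0.922100))/(1+9/100) = 547/625 ≈ 0.875200
step 5 [5y] swap r/1=457/15358: DF=(1 − 457/15358·(0.996100+0.951100+0.922100+0.875200))/(1+457/15358) = 8629/10000 ≈ 0.862900
step 6 [6y] bond c/1=29/400: DF=(1240299/1000000 − 29/400·(0.996100+0.951100+0.922100+0.875200+0.862900))/(1+29/400) = 169/200 ≈ 0.845000
step 7 [7y] bond c/1=1/40: DF=(193353/200000 − 1/40·(0.996100+0.951100+0.922100+0.875200+0.862900+0.845000))/(1+1/40) = 4051/5000 ≈ 0.810200

1 1 9961/10000
2 2 9511/10000
3 3 9221/10000
4 4 547/625
5 5 8629/10000
6 6 169/200
7 7 4051/5000
f(6y,7y) = ((169/200)/(4051/5000) − 1)/(1) = 174/4051 ≈ 4.2952%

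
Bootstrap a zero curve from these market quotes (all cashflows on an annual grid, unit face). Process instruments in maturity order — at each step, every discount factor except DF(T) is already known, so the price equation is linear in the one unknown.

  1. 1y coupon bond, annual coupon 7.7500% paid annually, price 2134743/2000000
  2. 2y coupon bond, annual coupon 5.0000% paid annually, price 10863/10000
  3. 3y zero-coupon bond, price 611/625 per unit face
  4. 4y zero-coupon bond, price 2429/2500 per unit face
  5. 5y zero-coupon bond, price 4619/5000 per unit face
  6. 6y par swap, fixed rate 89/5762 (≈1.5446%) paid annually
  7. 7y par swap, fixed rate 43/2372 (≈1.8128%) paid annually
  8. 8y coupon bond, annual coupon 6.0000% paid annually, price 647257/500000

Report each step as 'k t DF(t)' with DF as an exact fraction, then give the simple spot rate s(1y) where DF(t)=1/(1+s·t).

1 1 4953/5000
2 2 4937/5000
3 3 611/625
4 4 2429/2500
5 5 4619/5000
6 6 911/1000
7 7 2199/2500
8 8 8453/10000
s(1y) = (1/(4953/5000) − 1)/(1) = 47/4953 ≈ 0.9489%

step 1 [1y] bond c/1=31/400: DF=(2134743/2000000 − 31/400·(0))/(1+31/400) = 4953/5000 ≈ 0.990600
step 2 [2y] bond c/1=1/20: DF=(10863/10000 − 1/20·(0.990600))/(1+1/20) = 4937/5000 ≈ 0.987400
step 3 [3y] zero: DF = P = 611/625 ≈ 0.977600
step 4 [4y] zero: DF = P = 2429/2500 ≈ 0.971600
step 5 [5y] zero: DF = P = 4619/5000 ≈ 0.923800
step 6 [6y] swap r/1=89/5762: DF=(1 − 89/5762·(0.990600+0.987400+0.977600+0.971600+0.923800))/(1+89/5762) = 911/1000 ≈ 0.911000
step 7 [7y] swap r/1=43/2372: DF=(1 − 43/2372·(0.990600+0.987400+0.977600+0.971600+0.923800+0.911000))/(1+43/2372) = 2199/2500 ≈ 0.879600
step 8 [8y] bond c/1=3/50: DF=(647257/500000 − 3/50·(0.990600+0.987400+0.977600+0.971600+0.923800+0.911000+0.879600))/(1+3/50) = 8453/10000 ≈ 0.845300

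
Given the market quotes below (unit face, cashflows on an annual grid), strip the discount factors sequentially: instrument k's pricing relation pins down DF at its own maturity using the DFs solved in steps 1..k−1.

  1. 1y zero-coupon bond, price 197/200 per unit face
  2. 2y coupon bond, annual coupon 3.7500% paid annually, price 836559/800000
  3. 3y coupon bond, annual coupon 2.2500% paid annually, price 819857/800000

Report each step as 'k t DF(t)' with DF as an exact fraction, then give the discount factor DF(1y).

step 1 [1y] zero: DF = P = 197/200 ≈ 0.985000
step 2 [2y] bond c/1=3/80: DF=(836559/800000 − 3/80·(0.985000))/(1+3/80) = 9723/10000 ≈ 0.972300
step 3 [3y] bond c/1=9/400: DF=(819857/800000 − 9/400·(0.985000+0.972300))/(1+9/400) = 1199/1250 ≈ 0.959200

1 1 197/200
2 2 9723/10000
3 3 1199/1250
DF(1y) = 197/200 ≈ 0.985000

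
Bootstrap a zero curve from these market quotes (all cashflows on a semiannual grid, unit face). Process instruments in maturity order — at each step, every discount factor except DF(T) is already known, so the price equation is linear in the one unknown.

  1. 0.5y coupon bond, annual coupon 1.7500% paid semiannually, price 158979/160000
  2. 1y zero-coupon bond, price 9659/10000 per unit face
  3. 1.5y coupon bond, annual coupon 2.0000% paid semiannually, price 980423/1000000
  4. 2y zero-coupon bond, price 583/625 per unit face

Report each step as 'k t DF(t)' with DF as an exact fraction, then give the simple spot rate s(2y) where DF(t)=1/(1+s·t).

1 1/2 197/200
2 1 9659/10000
3 3/2 4757/5000
4 2 583/625
s(2y) = (1/(583/625) − 1)/(2) = 21/583 ≈ 3.6021%

step 1 [0.5y] bond c/2=7/800: DF=(158979/160000 − 7/800·(0))/(1+7/800) = 197/200 ≈ 0.985000
step 2 [1y] zero: DF = P = 9659/10000 ≈ 0.965900
step 3 [1.5y] bond c/2=1/100: DF=(980423/1000000 − 1/100·(0.985000+0.965900))/(1+1/100) = 4757/5000 ≈ 0.951400
step 4 [2y] zero: DF = P = 583/625 ≈ 0.932800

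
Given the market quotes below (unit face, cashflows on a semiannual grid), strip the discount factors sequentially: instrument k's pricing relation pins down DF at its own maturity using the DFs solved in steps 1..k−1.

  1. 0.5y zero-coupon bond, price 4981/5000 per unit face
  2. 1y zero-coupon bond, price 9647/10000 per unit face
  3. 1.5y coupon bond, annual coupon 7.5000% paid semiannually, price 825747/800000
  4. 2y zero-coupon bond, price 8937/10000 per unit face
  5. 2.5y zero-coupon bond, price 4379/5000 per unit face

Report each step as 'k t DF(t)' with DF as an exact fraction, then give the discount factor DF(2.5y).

step 1 [0.5y] zero: DF = P = 4981/5000 ≈ 0.996200
step 2 [1y] zero: DF = P = 9647/10000 ≈ 0.964700
step 3 [1.5y] bond c/2=3/80: DF=(825747/800000 − 3/80·(0.996200+0.964700))/(1+3/80) = 231/250 ≈ 0.924000
step 4 [2y] zero: DF = P = 8937/10000 ≈ 0.893700
step 5 [2.5y] zero: DF = P = 4379/5000 ≈ 0.875800

1 1/2 4981/5000
2 1 9647/10000
3 3/2 231/250
4 2 8937/10000
5 5/2 4379/5000
DF(2.5y) = 4379/5000 ≈ 0.875800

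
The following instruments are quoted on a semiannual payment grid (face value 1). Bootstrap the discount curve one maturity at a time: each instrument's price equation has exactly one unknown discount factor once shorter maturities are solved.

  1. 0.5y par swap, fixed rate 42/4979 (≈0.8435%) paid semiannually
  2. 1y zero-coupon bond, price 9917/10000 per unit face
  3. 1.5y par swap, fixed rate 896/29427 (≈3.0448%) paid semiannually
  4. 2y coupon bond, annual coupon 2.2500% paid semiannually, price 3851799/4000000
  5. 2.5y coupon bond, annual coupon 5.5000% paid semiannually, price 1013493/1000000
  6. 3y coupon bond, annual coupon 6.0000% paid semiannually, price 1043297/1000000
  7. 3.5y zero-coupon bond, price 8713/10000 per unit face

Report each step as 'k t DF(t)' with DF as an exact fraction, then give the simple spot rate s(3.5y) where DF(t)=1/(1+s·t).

step 1 [0.5y] swap r/2=21/4979: DF=(1 − 21/4979·(0))/(1+21/4979) = 4979/5000 ≈ 0.995800
step 2 [1y] zero: DF = P = 9917/10000 ≈ 0.991700
step 3 [1.5y] swap r/2=448/29427: DF=(1 − 448/29427·(0.995800+0.991700))/(1+448/29427) = 597/625 ≈ 0.955200
step 4 [2y] bond c/2=9/800: DF=(3851799/4000000 − 9/800·(0.995800+0.991700+0.955200))/(1+9/800) = 1839/2000 ≈ 0.919500
step 5 [2.5y] bond c/2=11/400: DF=(1013493/1000000 − 11/400·(0.995800+0.991700+0.955200+0.919500))/(1+11/400) = 883/1000 ≈ 0.883000
step 6 [3y] bond c/2=3/100: DF=(1043297/1000000 − 3/100·(0.995800+0.991700+0.955200+0.919500+0.883000))/(1+3/100) = 8747/10000 ≈ 0.874700
step 7 [3.5y] zero: DF = P = 8713/10000 ≈ 0.871300

1 1/2 4979/5000
2 1 9917/10000
3 3/2 597/625
4 2 1839/2000
5 5/2 883/1000
6 3 8747/10000
7 7/2 8713/10000
s(3.5y) = (1/(8713/10000) − 1)/(7/2) = 2574/60991 ≈ 4.2203%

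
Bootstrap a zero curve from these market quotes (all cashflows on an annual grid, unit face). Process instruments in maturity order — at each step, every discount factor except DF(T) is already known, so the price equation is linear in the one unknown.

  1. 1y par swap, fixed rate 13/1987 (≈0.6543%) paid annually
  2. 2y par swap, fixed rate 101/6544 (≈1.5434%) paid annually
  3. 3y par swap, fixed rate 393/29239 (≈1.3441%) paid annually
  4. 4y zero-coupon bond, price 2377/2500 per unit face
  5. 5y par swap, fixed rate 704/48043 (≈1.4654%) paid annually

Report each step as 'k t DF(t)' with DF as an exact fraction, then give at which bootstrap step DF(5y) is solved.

step 1 [1y] swap r/1=13/1987: DF=(1 − 13/1987·(0))/(1+13/1987) = 1987/2000 ≈ 0.993500
step 2 [2y] swap r/1=101/6544: DF=(1 − 101/6544·(0.993500))/(1+101/6544) = 9697/10000 ≈ 0.969700
step 3 [3y] swap r/1=393/29239: DF=(1 − 393/29239·(0.993500+0.969700))/(1+393/29239) = 9607/10000 ≈ 0.960700
step 4 [4y] zero: DF = P = 2377/2500 ≈ 0.950800
step 5 [5y] swap r/1=704/48043: DF=(1 − 704/48043·(0.993500+0.969700+0.960700+0.950800))/(1+704/48043) = 581/625 ≈ 0.929600

1 1 1987/2000
2 2 9697/10000
3 3 9607/10000
4 4 2377/2500
5 5 581/625
DF(5y) is solved at step 5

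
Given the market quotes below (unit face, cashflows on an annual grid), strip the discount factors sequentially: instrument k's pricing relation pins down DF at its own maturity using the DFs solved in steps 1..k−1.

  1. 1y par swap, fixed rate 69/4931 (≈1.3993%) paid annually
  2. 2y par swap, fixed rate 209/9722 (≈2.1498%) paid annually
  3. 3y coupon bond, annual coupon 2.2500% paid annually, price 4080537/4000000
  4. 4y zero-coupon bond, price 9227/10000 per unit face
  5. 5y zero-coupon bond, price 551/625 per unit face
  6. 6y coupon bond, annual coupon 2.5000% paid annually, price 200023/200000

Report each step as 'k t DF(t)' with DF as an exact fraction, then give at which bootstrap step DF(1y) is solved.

step 1 [1y] swap r/1=69/4931: DF=(1 − 69/4931·(0))/(1+69/4931) = 4931/5000 ≈ 0.986200
step 2 [2y] swap r/1=209/9722: DF=(1 − 209/9722·(0.986200))/(1+209/9722) = 4791/5000 ≈ 0.958200
step 3 [3y] bond c/1=9/400: DF=(4080537/4000000 − 9/400·(0.986200+0.958200))/(1+9/400) = 9549/10000 ≈ 0.954900
step 4 [4y] zero: DF = P = 9227/10000 ≈ 0.922700
step 5 [5y] zero: DF = P = 551/625 ≈ 0.881600
step 6 [6y] bond c/1=1/40: DF=(200023/200000 − 1/40·(0.986200+0.958200+0.954900+0.922700+0.881600))/(1+1/40) = 861/1000 ≈ 0.861000

1 1 4931/5000
2 2 4791/5000
3 3 9549/10000
4 4 9227/10000
5 5 551/625
6 6 861/1000
DF(1y) is solved at step 1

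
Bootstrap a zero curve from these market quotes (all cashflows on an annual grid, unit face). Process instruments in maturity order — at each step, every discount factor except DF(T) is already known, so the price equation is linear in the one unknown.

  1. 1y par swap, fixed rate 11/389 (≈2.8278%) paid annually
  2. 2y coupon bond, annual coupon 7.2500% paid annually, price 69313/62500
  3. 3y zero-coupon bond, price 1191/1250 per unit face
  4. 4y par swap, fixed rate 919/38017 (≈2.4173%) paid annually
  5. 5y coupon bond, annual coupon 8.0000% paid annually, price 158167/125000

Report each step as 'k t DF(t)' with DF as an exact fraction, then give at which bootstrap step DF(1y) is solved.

1 1 389/400
2 2 9683/10000
3 3 1191/1250
4 4 9081/10000
5 5 89/100
DF(1y) is solved at step 1

step 1 [1y] swap r/1=11/389: DF=(1 − 11/389·(0))/(1+11/389) = 389/400 ≈ 0.972500
step 2 [2y] bond c/1=29/400: DF=(69313/62500 − 29/400·(0.972500))/(1+29/400) = 9683/10000 ≈ 0.968300
step 3 [3y] zero: DF = P = 1191/1250 ≈ 0.952800
step 4 [4y] swap r/1=919/38017: DF=(1 − 919/38017·(0.972500+0.968300+0.952800))/(1+919/38017) = 9081/10000 ≈ 0.908100
step 5 [5y] bond c/1=2/25: DF=(158167/125000 − 2/25·(0.972500+0.968300+0.952800+0.908100))/(1+2/25) = 89/100 ≈ 0.890000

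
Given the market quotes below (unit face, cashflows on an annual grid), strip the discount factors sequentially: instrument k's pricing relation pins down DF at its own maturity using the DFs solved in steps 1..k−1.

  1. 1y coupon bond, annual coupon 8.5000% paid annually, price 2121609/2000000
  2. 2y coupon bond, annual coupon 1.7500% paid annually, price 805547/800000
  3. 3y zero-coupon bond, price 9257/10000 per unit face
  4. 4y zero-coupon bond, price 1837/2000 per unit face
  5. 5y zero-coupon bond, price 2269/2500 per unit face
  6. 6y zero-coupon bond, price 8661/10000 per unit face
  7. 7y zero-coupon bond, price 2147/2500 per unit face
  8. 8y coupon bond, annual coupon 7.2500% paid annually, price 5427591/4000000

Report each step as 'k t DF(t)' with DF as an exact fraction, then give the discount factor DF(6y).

1 1 9777/10000
2 2 608/625
3 3 9257/10000
4 4 1837/2000
5 5 2269/2500
6 6 8661/10000
7 7 2147/2500
8 8 8307/10000
DF(6y) = 8661/10000 ≈ 0.866100

step 1 [1y] bond c/1=17/200: DF=(2121609/2000000 − 17/200·(0))/(1+17/200) = 9777/10000 ≈ 0.977700
step 2 [2y] bond c/1=7/400: DF=(805547/800000 − 7/400·(0.977700))/(1+7/400) = 608/625 ≈ 0.972800
step 3 [3y] zero: DF = P = 9257/10000 ≈ 0.925700
step 4 [4y] zero: DF = P = 1837/2000 ≈ 0.918500
step 5 [5y] zero: DF = P = 2269/2500 ≈ 0.907600
step 6 [6y] zero: DF = P = 8661/10000 ≈ 0.866100
step 7 [7y] zero: DF = P = 2147/2500 ≈ 0.858800
step 8 [8y] bond c/1=29/400: DF=(5427591/4000000 − 29/400·(0.977700+0.972800+0.925700+0.918500+0.907600+0.866100+0.858800))/(1+29/400) = 8307/10000 ≈ 0.830700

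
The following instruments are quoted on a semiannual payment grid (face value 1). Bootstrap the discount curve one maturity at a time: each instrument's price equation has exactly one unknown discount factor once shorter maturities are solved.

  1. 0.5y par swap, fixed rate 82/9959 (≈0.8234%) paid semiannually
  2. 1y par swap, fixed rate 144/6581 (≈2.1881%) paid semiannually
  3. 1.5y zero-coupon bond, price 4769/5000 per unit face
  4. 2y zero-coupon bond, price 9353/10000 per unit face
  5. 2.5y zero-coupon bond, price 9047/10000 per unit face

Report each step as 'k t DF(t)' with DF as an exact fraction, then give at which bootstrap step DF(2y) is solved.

1 1/2 9959/10000
2 1 1223/1250
3 3/2 4769/5000
4 2 9353/10000
5 5/2 9047/10000
DF(2y) is solved at step 4

step 1 [0.5y] swap r/2=41/9959: DF=(1 − 41/9959·(0))/(1+41/9959) = 9959/10000 ≈ 0.995900
step 2 [1y] swap r/2=72/6581: DF=(1 − 72/6581·(0.995900))/(1+72/6581) = 1223/1250 ≈ 0.978400
step 3 [1.5y] zero: DF = P = 4769/5000 ≈ 0.953800
step 4 [2y] zero: DF = P = 9353/10000 ≈ 0.935300
step 5 [2.5y] zero: DF = P = 9047/10000 ≈ 0.904700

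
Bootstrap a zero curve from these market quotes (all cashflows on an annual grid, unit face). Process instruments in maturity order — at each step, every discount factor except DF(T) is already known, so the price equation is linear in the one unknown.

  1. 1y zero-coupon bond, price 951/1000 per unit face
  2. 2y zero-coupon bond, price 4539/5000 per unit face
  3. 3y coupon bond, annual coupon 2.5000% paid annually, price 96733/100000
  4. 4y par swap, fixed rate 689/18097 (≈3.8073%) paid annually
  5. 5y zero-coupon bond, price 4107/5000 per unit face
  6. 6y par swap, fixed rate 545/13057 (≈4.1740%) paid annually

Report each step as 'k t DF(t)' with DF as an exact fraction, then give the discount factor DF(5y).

step 1 [1y] zero: DF = P = 951/1000 ≈ 0.951000
step 2 [2y] zero: DF = P = 4539/5000 ≈ 0.907800
step 3 [3y] bond c/1=1/40: DF=(96733/100000 − 1/40·(0.951000+0.907800))/(1+1/40) = 1123/1250 ≈ 0.898400
step 4 [4y] swap r/1=689/18097: DF=(1 − 689/18097·(0.951000+0.907800+0.898400))/(1+689/18097) = 4311/5000 ≈ 0.862200
step 5 [5y] zero: DF = P = 4107/5000 ≈ 0.821400
step 6 [6y] swap r/1=545/13057: DF=(1 − 545/13057·(0.951000+0.907800+0.898400+0.862200+0.821400))/(1+545/13057) = 391/500 ≈ 0.782000

1 1 951/1000
2 2 4539/5000
3 3 1123/1250
4 4 4311/5000
5 5 4107/5000
6 6 391/500
DF(5y) = 4107/5000 ≈ 0.821400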